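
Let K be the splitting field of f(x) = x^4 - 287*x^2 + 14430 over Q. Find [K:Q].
[K:Q] = 4

f factors as (x^2 - 65)(x^2 - 222); the splitting field is K = Q(sqrt(65), sqrt(222)). Since 65, 222, and 14430 are all non-squares in Q, the three subfields Q(sqrt(65)), Q(sqrt(222)), Q(sqrt(14430)) are distinct degree-2 extensions, so [K:Q] = 4 (Klein four Galois group).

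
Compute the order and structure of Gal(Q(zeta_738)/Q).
|Gal(Q(zeta_738)/Q)| = phi(738) = 240; group ≅ (Z/738Z)^* ≅ Z/6Z × Z/40Z

The n-th cyclotomic polynomial Φ_738(x) is the minimal polynomial of zeta_738 over Q and has degree phi(738) = 240. So Q(zeta_738) is a degree-240 Galois extension with Galois group (Z/738Z)^*. By CRT, (Z/738Z)^* ≅ (Z/2Z)^* × (Z/9Z)^* × (Z/41Z)^*. Each prime-power unit group is (Z/2Z)^* ≅ trivial group (order 1); (Z/9Z)^* ≅ Z/6Z; (Z/41Z)^* ≅ Z/40Z. Hence Gal(Q(zeta_738)/Q) ≅ Z/6Z × Z/40Z.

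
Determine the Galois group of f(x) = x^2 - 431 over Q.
Gal(K/Q) = Z/2Z (cyclic of order 2)

x^2 - 431 is irreducible over Q since 431 is not a rational square. The splitting field Q(sqrt(431)) has degree 2 over Q, and its unique nontrivial automorphism is sqrt(431) ↦ -sqrt(431). Hence Gal(Q(sqrt(431))/Q) = Z/2Z.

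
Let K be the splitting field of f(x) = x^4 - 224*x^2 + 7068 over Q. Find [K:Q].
[K:Q] = 4

f factors as (x^2 - 186)(x^2 - 38); the splitting field is K = Q(sqrt(186), sqrt(38)). Since 186, 38, and 7068 are all non-squares in Q, the three subfields Q(sqrt(186)), Q(sqrt(38)), Q(sqrt(7068)) are distinct degree-2 extensions, so [K:Q] = 4 (Klein four Galois group).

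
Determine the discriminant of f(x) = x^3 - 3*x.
Δ = 108

For a depressed cubic x^3 + p x + q the discriminant is Δ = -4 p^3 - 27 q^2 = -4*(-3)^3 - 27*(0)^2 = 108 - 0 = 108.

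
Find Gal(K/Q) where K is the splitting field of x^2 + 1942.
Gal(K/Q) = Z/2Z (cyclic of order 2)

x^2 + 1942 is irreducible over Q since -1942 is not a rational square. The splitting field Q(sqrt(-1942)) has degree 2 over Q, and its unique nontrivial automorphism is sqrt(-1942) ↦ -sqrt(-1942). Hence Gal(Q(sqrt(-1942))/Q) = Z/2Z.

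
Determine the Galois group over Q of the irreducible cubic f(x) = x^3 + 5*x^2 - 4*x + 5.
Gal(K/Q) = S_3 (symmetric group of order 6)

Compute the discriminant of x^3 + (5)*x^2 + (-4)*x + (5): Δ = -4319. Since Δ is not a rational square, the Galois group is not contained in A_3; it must be the full S_3 (irreducibility of the cubic rules out anything smaller).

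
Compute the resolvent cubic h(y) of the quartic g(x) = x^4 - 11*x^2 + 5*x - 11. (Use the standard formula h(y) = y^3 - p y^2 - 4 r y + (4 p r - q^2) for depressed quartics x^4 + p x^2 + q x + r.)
h(y) = y^3 + 11*y^2 + 44*y + 459

Identify coefficients: p = -11, q = 5, r = -11.
Plug into h(y) = y^3 - p y^2 - 4 r y + (4 p r - q^2):
  h(y) = y^3 - (-11) y^2 - 4*(-11) y + (4*(-11)*(-11) - (5)^2)
       = y^3 + (11) y^2 + (44) y + (459).
Simplifying: h(y) = y^3 + 11*y^2 + 44*y + 459.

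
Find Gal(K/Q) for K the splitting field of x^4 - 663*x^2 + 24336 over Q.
Gal(K/Q) = Z/2Z (cyclic of order 2)

f factors as (x^2 - 39)(x^2 - 624), so the splitting field is K = Q(sqrt(39), sqrt(624)). The squarefree part of 39 is 39 and the squarefree part of 624 is also 39, so sqrt(39) and sqrt(624) are both rational multiples of sqrt(39). Hence Q(sqrt(39)) = Q(sqrt(624)) = Q(sqrt(39)), and the splitting field collapses to a single degree-2 extension with Galois group Z/2Z.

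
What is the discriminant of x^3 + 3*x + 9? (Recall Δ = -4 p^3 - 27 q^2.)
Δ = -2295

For a depressed cubic x^3 + p x + q the discriminant is Δ = -4 p^3 - 27 q^2 = -4*(3)^3 - 27*(9)^2 = -108 - 2187 = -2295.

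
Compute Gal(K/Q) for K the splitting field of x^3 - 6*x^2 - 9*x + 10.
Gal(K/Q) = S_3 (symmetric group of order 6)

Compute the discriminant of x^3 + (-6)*x^2 + (-9)*x + (10): Δ = 21492. Since Δ is not a rational square, the Galois group is not contained in A_3; it must be the full S_3 (irreducibility of the cubic rules out anything smaller).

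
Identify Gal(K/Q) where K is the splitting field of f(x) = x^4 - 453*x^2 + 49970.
Gal(K/Q) = V_4 (Klein four-group, Z/2Z × Z/2Z)

f factors as (x^2 - 190)(x^2 - 263), so the splitting field is K = Q(sqrt(190), sqrt(263)). The elements 190, 263, 49970 are all non-squares in Q, so sqrt(190) and sqrt(263) generate independent quadratic extensions. Thus [K:Q] = 4 and Gal(K/Q) is generated by the two order-2 automorphisms sqrt(190) ↦ -sqrt(190) and sqrt(263) ↦ -sqrt(263), giving V_4.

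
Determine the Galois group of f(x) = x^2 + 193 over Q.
Gal(K/Q) = Z/2Z (cyclic of order 2)

x^2 + 193 is irreducible over Q since -193 is not a rational square. The splitting field Q(sqrt(-193)) has degree 2 over Q, and its unique nontrivial automorphism is sqrt(-193) ↦ -sqrt(-193). Hence Gal(Q(sqrt(-193))/Q) = Z/2Z.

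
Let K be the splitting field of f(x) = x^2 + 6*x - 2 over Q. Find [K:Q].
[K:Q] = 2

The discriminant of x^2 + (6)*x + (-2) is b^2 - 4c = 36 - (-8) = 44. Since 44 is not a perfect square in Q, the polynomial is irreducible over Q. Its two roots generate a degree-2 extension, so [K:Q] = 2.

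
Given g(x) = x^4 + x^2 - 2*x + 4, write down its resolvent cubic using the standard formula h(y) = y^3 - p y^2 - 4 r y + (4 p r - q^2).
h(y) = y^3 - y^2 - 16*y + 12

Identify coefficients: p = 1, q = -2, r = 4.
Plug into h(y) = y^3 - p y^2 - 4 r y + (4 p r - q^2):
  h(y) = y^3 - (1) y^2 - 4*(4) y + (4*(1)*(4) - (-2)^2)
       = y^3 + (-1) y^2 + (-16) y + (12).
Simplifying: h(y) = y^3 - y^2 - 16*y + 12.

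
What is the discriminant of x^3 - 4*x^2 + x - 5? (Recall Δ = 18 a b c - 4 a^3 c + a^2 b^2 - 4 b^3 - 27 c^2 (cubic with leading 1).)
Δ = -1583

For x^3 + a x^2 + b x + c the discriminant is Δ = 18 a b c - 4 a^3 c + a^2 b^2 - 4 b^3 - 27 c^2.
Plug a = -4, b = 1, c = -5:
  18*(-4)*(1)*(-5) - 4*(-4)^3*(-5) + (-4)^2*(1)^2 - 4*(1)^3 - 27*(-5)^2
  = 360 + (-1280) + 16 + (-4) + (-675)
  = -1583.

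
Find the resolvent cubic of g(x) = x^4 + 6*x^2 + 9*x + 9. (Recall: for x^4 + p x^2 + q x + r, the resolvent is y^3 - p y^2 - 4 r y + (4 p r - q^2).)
h(y) = y^3 - 6*y^2 - 36*y + 135

Identify coefficients: p = 6, q = 9, r = 9.
Plug into h(y) = y^3 - p y^2 - 4 r y + (4 p r - q^2):
  h(y) = y^3 - (6) y^2 - 4*(9) y + (4*(6)*(9) - (9)^2)
       = y^3 + (-6) y^2 + (-36) y + (135).
Simplifying: h(y) = y^3 - 6*y^2 - 36*y + 135.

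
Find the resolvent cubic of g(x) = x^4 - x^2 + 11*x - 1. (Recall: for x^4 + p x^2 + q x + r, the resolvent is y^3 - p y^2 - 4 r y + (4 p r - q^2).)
h(y) = y^3 + y^2 + 4*y - 117

Identify coefficients: p = -1, q = 11, r = -1.
Plug into h(y) = y^3 - p y^2 - 4 r y + (4 p r - q^2):
  h(y) = y^3 - (-1) y^2 - 4*(-1) y + (4*(-1)*(-1) - (11)^2)
       = y^3 + (1) y^2 + (4) y + (-117).
Simplifying: h(y) = y^3 + y^2 + 4*y - 117.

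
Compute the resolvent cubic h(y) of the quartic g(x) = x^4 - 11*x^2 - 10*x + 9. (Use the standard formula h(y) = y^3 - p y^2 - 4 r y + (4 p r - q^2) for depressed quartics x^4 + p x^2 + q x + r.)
h(y) = y^3 + 11*y^2 - 36*y - 496

Identify coefficients: p = -11, q = -10, r = 9.
Plug into h(y) = y^3 - p y^2 - 4 r y + (4 p r - q^2):
  h(y) = y^3 - (-11) y^2 - 4*(9) y + (4*(-11)*(9) - (-10)^2)
       = y^3 + (11) y^2 + (-36) y + (-496).
Simplifying: h(y) = y^3 + 11*y^2 - 36*y - 496.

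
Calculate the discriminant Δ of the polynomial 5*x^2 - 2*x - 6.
Δ = 124

For a quadratic a x^2 + b x + c the discriminant is Δ = b^2 - 4ac = (-2)^2 - 4*(5)*(-6) = 4 - (-120) = 124.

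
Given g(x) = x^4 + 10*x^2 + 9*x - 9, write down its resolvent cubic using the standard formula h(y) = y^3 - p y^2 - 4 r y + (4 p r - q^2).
h(y) = y^3 - 10*y^2 + 36*y - 441

Identify coefficients: p = 10, q = 9, r = -9.
Plug into h(y) = y^3 - p y^2 - 4 r y + (4 p r - q^2):
  h(y) = y^3 - (10) y^2 - 4*(-9) y + (4*(10)*(-9) - (9)^2)
       = y^3 + (-10) y^2 + (36) y + (-441).
Simplifying: h(y) = y^3 - 10*y^2 + 36*y - 441.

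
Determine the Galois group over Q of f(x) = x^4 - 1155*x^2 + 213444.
Gal(K/Q) = Z/2Z (cyclic of order 2)

f factors as (x^2 - 231)(x^2 - 924), so the splitting field is K = Q(sqrt(231), sqrt(924)). The squarefree part of 231 is 231 and the squarefree part of 924 is also 231, so sqrt(231) and sqrt(924) are both rational multiples of sqrt(231). Hence Q(sqrt(231)) = Q(sqrt(924)) = Q(sqrt(231)), and the splitting field collapses to a single degree-2 extension with Galois group Z/2Z.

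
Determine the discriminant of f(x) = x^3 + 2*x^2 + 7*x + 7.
Δ = -959

For x^3 + a x^2 + b x + c the discriminant is Δ = 18 a b c - 4 a^3 c + a^2 b^2 - 4 b^3 - 27 c^2.
Plug a = 2, b = 7, c = 7:
  18*(2)*(7)*(7) - 4*(2)^3*(7) + (2)^2*(7)^2 - 4*(7)^3 - 27*(7)^2
  = 1764 + (-224) + 196 + (-1372) + (-1323)
  = -959.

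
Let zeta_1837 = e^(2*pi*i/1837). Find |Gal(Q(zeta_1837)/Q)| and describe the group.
|Gal(Q(zeta_1837)/Q)| = phi(1837) = 1660; group ≅ (Z/1837Z)^* ≅ Z/10Z × Z/166Z

The n-th cyclotomic polynomial Φ_1837(x) is the minimal polynomial of zeta_1837 over Q and has degree phi(1837) = 1660. So Q(zeta_1837) is a degree-1660 Galois extension with Galois group (Z/1837Z)^*. By CRT, (Z/1837Z)^* ≅ (Z/11Z)^* × (Z/167Z)^*. Each prime-power unit group is (Z/11Z)^* ≅ Z/10Z; (Z/167Z)^* ≅ Z/166Z. Hence Gal(Q(zeta_1837)/Q) ≅ Z/10Z × Z/166Z.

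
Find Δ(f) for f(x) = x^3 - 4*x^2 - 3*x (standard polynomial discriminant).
Δ = 252

For x^3 + a x^2 + b x + c the discriminant is Δ = 18 a b c - 4 a^3 c + a^2 b^2 - 4 b^3 - 27 c^2.
Plug a = -4, b = -3, c = 0:
  18*(-4)*(-3)*(0) - 4*(-4)^3*(0) + (-4)^2*(-3)^2 - 4*(-3)^3 - 27*(0)^2
  = 0 + (0) + 144 + (108) + (0)
  = 252.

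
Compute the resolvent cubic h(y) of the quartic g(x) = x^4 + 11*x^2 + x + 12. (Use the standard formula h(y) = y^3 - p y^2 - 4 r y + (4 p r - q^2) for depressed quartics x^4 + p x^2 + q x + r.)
h(y) = y^3 - 11*y^2 - 48*y + 527

Identify coefficients: p = 11, q = 1, r = 12.
Plug into h(y) = y^3 - p y^2 - 4 r y + (4 p r - q^2):
  h(y) = y^3 - (11) y^2 - 4*(12) y + (4*(11)*(12) - (1)^2)
       = y^3 + (-11) y^2 + (-48) y + (527).
Simplifying: h(y) = y^3 - 11*y^2 - 48*y + 527.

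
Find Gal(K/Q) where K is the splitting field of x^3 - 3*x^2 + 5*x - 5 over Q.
Gal(K/Q) = S_3 (symmetric group of order 6)

Compute the discriminant of x^3 + (-3)*x^2 + (5)*x + (-5): Δ = -140. Since Δ is not a rational square, the Galois group is not contained in A_3; it must be the full S_3 (irreducibility of the cubic rules out anything smaller).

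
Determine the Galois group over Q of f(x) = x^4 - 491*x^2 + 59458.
Gal(K/Q) = V_4 (Klein four-group, Z/2Z × Z/2Z)

f factors as (x^2 - 274)(x^2 - 217), so the splitting field is K = Q(sqrt(274), sqrt(217)). The elements 274, 217, 59458 are all non-squares in Q, so sqrt(274) and sqrt(217) generate independent quadratic extensions. Thus [K:Q] = 4 and Gal(K/Q) is generated by the two order-2 automorphisms sqrt(274) ↦ -sqrt(274) and sqrt(217) ↦ -sqrt(217), giving V_4.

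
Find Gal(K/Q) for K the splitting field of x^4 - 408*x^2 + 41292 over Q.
Gal(K/Q) = V_4 (Klein four-group, Z/2Z × Z/2Z)

f factors as (x^2 - 186)(x^2 - 222), so the splitting field is K = Q(sqrt(186), sqrt(222)). The elements 186, 222, 41292 are all non-squares in Q, so sqrt(186) and sqrt(222) generate independent quadratic extensions. Thus [K:Q] = 4 and Gal(K/Q) is generated by the two order-2 automorphisms sqrt(186) ↦ -sqrt(186) and sqrt(222) ↦ -sqrt(222), giving V_4.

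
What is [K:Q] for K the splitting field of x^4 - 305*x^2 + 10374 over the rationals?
[K:Q] = 4

f factors as (x^2 - 39)(x^2 - 266); the splitting field is K = Q(sqrt(39), sqrt(266)). Since 39, 266, and 10374 are all non-squares in Q, the three subfields Q(sqrt(39)), Q(sqrt(266)), Q(sqrt(10374)) are distinct degree-2 extensions, so [K:Q] = 4 (Klein four Galois group).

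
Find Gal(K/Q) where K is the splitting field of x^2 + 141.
Gal(K/Q) = Z/2Z (cyclic of order 2)

x^2 + 141 is irreducible over Q since -141 is not a rational square. The splitting field Q(sqrt(-141)) has degree 2 over Q, and its unique nontrivial automorphism is sqrt(-141) ↦ -sqrt(-141). Hence Gal(Q(sqrt(-141))/Q) = Z/2Z.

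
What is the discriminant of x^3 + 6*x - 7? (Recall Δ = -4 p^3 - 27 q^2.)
Δ = -2187

For a depressed cubic x^3 + p x + q the discriminant is Δ = -4 p^3 - 27 q^2 = -4*(6)^3 - 27*(-7)^2 = -864 - 1323 = -2187.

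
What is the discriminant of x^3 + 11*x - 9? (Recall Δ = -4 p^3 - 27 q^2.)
Δ = -7511

For a depressed cubic x^3 + p x + q the discriminant is Δ = -4 p^3 - 27 q^2 = -4*(11)^3 - 27*(-9)^2 = -5324 - 2187 = -7511.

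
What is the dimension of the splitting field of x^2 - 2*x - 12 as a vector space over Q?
[K:Q] = 2

The discriminant of x^2 + (-2)*x + (-12) is b^2 - 4c = 4 - (-48) = 52. Since 52 is not a perfect square in Q, the polynomial is irreducible over Q. Its two roots generate a degree-2 extension, so [K:Q] = 2.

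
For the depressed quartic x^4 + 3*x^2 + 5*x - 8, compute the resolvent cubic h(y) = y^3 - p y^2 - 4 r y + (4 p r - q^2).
h(y) = y^3 - 3*y^2 + 32*y - 121

Identify coefficients: p = 3, q = 5, r = -8.
Plug into h(y) = y^3 - p y^2 - 4 r y + (4 p r - q^2):
  h(y) = y^3 - (3) y^2 - 4*(-8) y + (4*(3)*(-8) - (5)^2)
       = y^3 + (-3) y^2 + (32) y + (-121).
Simplifying: h(y) = y^3 - 3*y^2 + 32*y - 121.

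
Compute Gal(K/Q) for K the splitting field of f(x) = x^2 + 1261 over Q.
Gal(K/Q) = Z/2Z (cyclic of order 2)

x^2 + 1261 is irreducible over Q since -1261 is not a rational square. The splitting field Q(sqrt(-1261)) has degree 2 over Q, and its unique nontrivial automorphism is sqrt(-1261) ↦ -sqrt(-1261). Hence Gal(Q(sqrt(-1261))/Q) = Z/2Z.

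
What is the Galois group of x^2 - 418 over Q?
Gal(K/Q) = Z/2Z (cyclic of order 2)

x^2 - 418 is irreducible over Q since 418 is not a rational square. The splitting field Q(sqrt(418)) has degree 2 over Q, and its unique nontrivial automorphism is sqrt(418) ↦ -sqrt(418). Hence Gal(Q(sqrt(418))/Q) = Z/2Z.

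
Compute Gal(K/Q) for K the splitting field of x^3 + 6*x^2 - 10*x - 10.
Gal(K/Q) = S_3 (symmetric group of order 6)

Compute the discriminant of x^3 + (6)*x^2 + (-10)*x + (-10): Δ = 24340. Since Δ is not a rational square, the Galois group is not contained in A_3; it must be the full S_3 (irreducibility of the cubic rules out anything smaller).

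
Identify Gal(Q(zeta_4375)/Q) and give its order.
|Gal(Q(zeta_4375)/Q)| = phi(4375) = 3000; group ≅ (Z/4375Z)^* ≅ Z/6Z × Z/500Z

The n-th cyclotomic polynomial Φ_4375(x) is the minimal polynomial of zeta_4375 over Q and has degree phi(4375) = 3000. So Q(zeta_4375) is a degree-3000 Galois extension with Galois group (Z/4375Z)^*. By CRT, (Z/4375Z)^* ≅ (Z/625Z)^* × (Z/7Z)^*. Each prime-power unit group is (Z/625Z)^* ≅ Z/500Z; (Z/7Z)^* ≅ Z/6Z. Hence Gal(Q(zeta_4375)/Q) ≅ Z/6Z × Z/500Z.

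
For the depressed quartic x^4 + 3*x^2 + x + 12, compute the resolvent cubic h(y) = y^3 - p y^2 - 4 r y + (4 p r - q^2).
h(y) = y^3 - 3*y^2 - 48*y + 143

Identify coefficients: p = 3, q = 1, r = 12.
Plug into h(y) = y^3 - p y^2 - 4 r y + (4 p r - q^2):
  h(y) = y^3 - (3) y^2 - 4*(12) y + (4*(3)*(12) - (1)^2)
       = y^3 + (-3) y^2 + (-48) y + (143).
Simplifying: h(y) = y^3 - 3*y^2 - 48*y + 143.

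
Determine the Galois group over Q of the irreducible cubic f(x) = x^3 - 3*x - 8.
Gal(K/Q) = S_3 (symmetric group of order 6)

Compute the discriminant of x^3 + (0)*x^2 + (-3)*x + (-8): Δ = -1620. Since Δ is not a rational square, the Galois group is not contained in A_3; it must be the full S_3 (irreducibility of the cubic rules out anything smaller).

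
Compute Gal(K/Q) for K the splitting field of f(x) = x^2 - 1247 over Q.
Gal(K/Q) = Z/2Z (cyclic of order 2)

x^2 - 1247 is irreducible over Q since 1247 is not a rational square. The splitting field Q(sqrt(1247)) has degree 2 over Q, and its unique nontrivial automorphism is sqrt(1247) ↦ -sqrt(1247). Hence Gal(Q(sqrt(1247))/Q) = Z/2Z.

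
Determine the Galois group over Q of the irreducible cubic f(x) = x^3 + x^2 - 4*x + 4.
Gal(K/Q) = S_3 (symmetric group of order 6)

Compute the discriminant of x^3 + (1)*x^2 + (-4)*x + (4): Δ = -464. Since Δ is not a rational square, the Galois group is not contained in A_3; it must be the full S_3 (irreducibility of the cubic rules out anything smaller).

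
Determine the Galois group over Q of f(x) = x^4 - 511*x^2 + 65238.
Gal(K/Q) = V_4 (Klein four-group, Z/2Z × Z/2Z)

f factors as (x^2 - 249)(x^2 - 262), so the splitting field is K = Q(sqrt(249), sqrt(262)). The elements 249, 262, 65238 are all non-squares in Q, so sqrt(249) and sqrt(262) generate independent quadratic extensions. Thus [K:Q] = 4 and Gal(K/Q) is generated by the two order-2 automorphisms sqrt(249) ↦ -sqrt(249) and sqrt(262) ↦ -sqrt(262), giving V_4.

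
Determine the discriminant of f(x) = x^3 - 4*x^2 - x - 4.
Δ = -1724

For x^3 + a x^2 + b x + c the discriminant is Δ = 18 a b c - 4 a^3 c + a^2 b^2 - 4 b^3 - 27 c^2.
Plug a = -4, b = -1, c = -4:
  18*(-4)*(-1)*(-4) - 4*(-4)^3*(-4) + (-4)^2*(-1)^2 - 4*(-1)^3 - 27*(-4)^2
  = -288 + (-1024) + 16 + (4) + (-432)
  = -1724.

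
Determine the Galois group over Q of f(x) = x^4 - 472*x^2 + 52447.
Gal(K/Q) = V_4 (Klein four-group, Z/2Z × Z/2Z)

f factors as (x^2 - 179)(x^2 - 293), so the splitting field is K = Q(sqrt(179), sqrt(293)). The elements 179, 293, 52447 are all non-squares in Q, so sqrt(179) and sqrt(293) generate independent quadratic extensions. Thus [K:Q] = 4 and Gal(K/Q) is generated by the two order-2 automorphisms sqrt(179) ↦ -sqrt(179) and sqrt(293) ↦ -sqrt(293), giving V_4.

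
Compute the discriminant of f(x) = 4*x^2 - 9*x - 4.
Δ = 145

For a quadratic a x^2 + b x + c the discriminant is Δ = b^2 - 4ac = (-9)^2 - 4*(4)*(-4) = 81 - (-64) = 145.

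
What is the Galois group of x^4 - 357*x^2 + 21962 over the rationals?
Gal(K/Q) = V_4 (Klein four-group, Z/2Z × Z/2Z)

f factors as (x^2 - 278)(x^2 - 79), so the splitting field is K = Q(sqrt(278), sqrt(79)). The elements 278, 79, 21962 are all non-squares in Q, so sqrt(278) and sqrt(79) generate independent quadratic extensions. Thus [K:Q] = 4 and Gal(K/Q) is generated by the two order-2 automorphisms sqrt(278) ↦ -sqrt(278) and sqrt(79) ↦ -sqrt(79), giving V_4.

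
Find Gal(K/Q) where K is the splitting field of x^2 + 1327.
Gal(K/Q) = Z/2Z (cyclic of order 2)

x^2 + 1327 is irreducible over Q since -1327 is not a rational square. The splitting field Q(sqrt(-1327)) has degree 2 over Q, and its unique nontrivial automorphism is sqrt(-1327) ↦ -sqrt(-1327). Hence Gal(Q(sqrt(-1327))/Q) = Z/2Z.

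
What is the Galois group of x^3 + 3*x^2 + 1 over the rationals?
Gal(K/Q) = S_3 (symmetric group of order 6)

Compute the discriminant of x^3 + (3)*x^2 + (0)*x + (1): Δ = -135. Since Δ is not a rational square, the Galois group is not contained in A_3; it must be the full S_3 (irreducibility of the cubic rules out anything smaller).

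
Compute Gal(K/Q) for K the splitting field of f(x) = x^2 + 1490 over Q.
Gal(K/Q) = Z/2Z (cyclic of order 2)

x^2 + 1490 is irreducible over Q since -1490 is not a rational square. The splitting field Q(sqrt(-1490)) has degree 2 over Q, and its unique nontrivial automorphism is sqrt(-1490) ↦ -sqrt(-1490). Hence Gal(Q(sqrt(-1490))/Q) = Z/2Z.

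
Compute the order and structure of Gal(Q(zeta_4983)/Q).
|Gal(Q(zeta_4983)/Q)| = phi(4983) = 3000; group ≅ (Z/4983Z)^* ≅ Z/2Z × Z/10Z × Z/150Z

The n-th cyclotomic polynomial Φ_4983(x) is the minimal polynomial of zeta_4983 over Q and has degree phi(4983) = 3000. So Q(zeta_4983) is a degree-3000 Galois extension with Galois group (Z/4983Z)^*. By CRT, (Z/4983Z)^* ≅ (Z/3Z)^* × (Z/11Z)^* × (Z/151Z)^*. Each prime-power unit group is (Z/3Z)^* ≅ Z/2Z; (Z/11Z)^* ≅ Z/10Z; (Z/151Z)^* ≅ Z/150Z. Hence Gal(Q(zeta_4983)/Q) ≅ Z/2Z × Z/10Z × Z/150Z.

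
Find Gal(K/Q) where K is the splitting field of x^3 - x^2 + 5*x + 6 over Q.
Gal(K/Q) = S_3 (symmetric group of order 6)

Compute the discriminant of x^3 + (-1)*x^2 + (5)*x + (6): Δ = -1963. Since Δ is not a rational square, the Galois group is not contained in A_3; it must be the full S_3 (irreducibility of the cubic rules out anything smaller).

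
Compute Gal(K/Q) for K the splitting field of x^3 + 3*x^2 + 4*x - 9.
Gal(K/Q) = S_3 (symmetric group of order 6)

Compute the discriminant of x^3 + (3)*x^2 + (4)*x + (-9): Δ = -3271. Since Δ is not a rational square, the Galois group is not contained in A_3; it must be the full S_3 (irreducibility of the cubic rules out anything smaller).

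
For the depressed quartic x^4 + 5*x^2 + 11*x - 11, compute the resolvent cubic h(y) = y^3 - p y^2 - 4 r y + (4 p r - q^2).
h(y) = y^3 - 5*y^2 + 44*y - 341

Identify coefficients: p = 5, q = 11, r = -11.
Plug into h(y) = y^3 - p y^2 - 4 r y + (4 p r - q^2):
  h(y) = y^3 - (5) y^2 - 4*(-11) y + (4*(5)*(-11) - (11)^2)
       = y^3 + (-5) y^2 + (44) y + (-341).
Simplifying: h(y) = y^3 - 5*y^2 + 44*y - 341.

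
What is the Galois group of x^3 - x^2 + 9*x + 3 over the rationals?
Gal(K/Q) = S_3 (symmetric group of order 6)

Compute the discriminant of x^3 + (-1)*x^2 + (9)*x + (3): Δ = -3552. Since Δ is not a rational square, the Galois group is not contained in A_3; it must be the full S_3 (irreducibility of the cubic rules out anything smaller).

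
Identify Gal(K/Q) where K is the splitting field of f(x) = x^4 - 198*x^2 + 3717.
Gal(K/Q) = V_4 (Klein four-group, Z/2Z × Z/2Z)

f factors as (x^2 - 177)(x^2 - 21), so the splitting field is K = Q(sqrt(177), sqrt(21)). The elements 177, 21, 3717 are all non-squares in Q, so sqrt(177) and sqrt(21) generate independent quadratic extensions. Thus [K:Q] = 4 and Gal(K/Q) is generated by the two order-2 automorphisms sqrt(177) ↦ -sqrt(177) and sqrt(21) ↦ -sqrt(21), giving V_4.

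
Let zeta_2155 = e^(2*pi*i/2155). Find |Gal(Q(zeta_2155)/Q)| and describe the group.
|Gal(Q(zeta_2155)/Q)| = phi(2155) = 1720; group ≅ (Z/2155Z)^* ≅ Z/4Z × Z/430Z

The n-th cyclotomic polynomial Φ_2155(x) is the minimal polynomial of zeta_2155 over Q and has degree phi(2155) = 1720. So Q(zeta_2155) is a degree-1720 Galois extension with Galois group (Z/2155Z)^*. By CRT, (Z/2155Z)^* ≅ (Z/5Z)^* × (Z/431Z)^*. Each prime-power unit group is (Z/5Z)^* ≅ Z/4Z; (Z/431Z)^* ≅ Z/430Z. Hence Gal(Q(zeta_2155)/Q) ≅ Z/4Z × Z/430Z.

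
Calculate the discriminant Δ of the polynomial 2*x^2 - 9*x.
Δ = 81

For a quadratic a x^2 + b x + c the discriminant is Δ = b^2 - 4ac = (-9)^2 - 4*(2)*(0) = 81 - (0) = 81.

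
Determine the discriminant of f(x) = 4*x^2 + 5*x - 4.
Δ = 89

For a quadratic a x^2 + b x + c the discriminant is Δ = b^2 - 4ac = (5)^2 - 4*(4)*(-4) = 25 - (-64) = 89.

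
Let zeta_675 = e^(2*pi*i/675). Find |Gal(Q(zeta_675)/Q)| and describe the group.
|Gal(Q(zeta_675)/Q)| = phi(675) = 360; group ≅ (Z/675Z)^* ≅ Z/18Z × Z/20Z

The n-th cyclotomic polynomial Φ_675(x) is the minimal polynomial of zeta_675 over Q and has degree phi(675) = 360. So Q(zeta_675) is a degree-360 Galois extension with Galois group (Z/675Z)^*. By CRT, (Z/675Z)^* ≅ (Z/27Z)^* × (Z/25Z)^*. Each prime-power unit group is (Z/27Z)^* ≅ Z/18Z; (Z/25Z)^* ≅ Z/20Z. Hence Gal(Q(zeta_675)/Q) ≅ Z/18Z × Z/20Z.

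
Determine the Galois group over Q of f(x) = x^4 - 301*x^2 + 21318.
Gal(K/Q) = V_4 (Klein four-group, Z/2Z × Z/2Z)

f factors as (x^2 - 187)(x^2 - 114), so the splitting field is K = Q(sqrt(187), sqrt(114)). The elements 187, 114, 21318 are all non-squares in Q, so sqrt(187) and sqrt(114) generate independent quadratic extensions. Thus [K:Q] = 4 and Gal(K/Q) is generated by the two order-2 automorphisms sqrt(187) ↦ -sqrt(187) and sqrt(114) ↦ -sqrt(114), giving V_4.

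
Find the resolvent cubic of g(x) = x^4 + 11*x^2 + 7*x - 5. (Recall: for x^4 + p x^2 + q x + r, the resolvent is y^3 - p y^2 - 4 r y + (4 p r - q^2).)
h(y) = y^3 - 11*y^2 + 20*y - 269

Identify coefficients: p = 11, q = 7, r = -5.
Plug into h(y) = y^3 - p y^2 - 4 r y + (4 p r - q^2):
  h(y) = y^3 - (11) y^2 - 4*(-5) y + (4*(11)*(-5) - (7)^2)
       = y^3 + (-11) y^2 + (20) y + (-269).
Simplifying: h(y) = y^3 - 11*y^2 + 20*y - 269.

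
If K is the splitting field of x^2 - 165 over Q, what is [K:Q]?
[K:Q] = 2

The polynomial x^2 - 165 is irreducible over Q since 165 is not a perfect square. Its splitting field is Q(sqrt(165)), which has degree 2 over Q.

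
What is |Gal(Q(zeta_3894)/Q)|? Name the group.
|Gal(Q(zeta_3894)/Q)| = phi(3894) = 1160; group ≅ (Z/3894Z)^* ≅ Z/2Z × Z/10Z × Z/58Z

The n-th cyclotomic polynomial Φ_3894(x) is the minimal polynomial of zeta_3894 over Q and has degree phi(3894) = 1160. So Q(zeta_3894) is a degree-1160 Galois extension with Galois group (Z/3894Z)^*. By CRT, (Z/3894Z)^* ≅ (Z/2Z)^* × (Z/3Z)^* × (Z/11Z)^* × (Z/59Z)^*. Each prime-power unit group is (Z/2Z)^* ≅ trivial group (order 1); (Z/3Z)^* ≅ Z/2Z; (Z/11Z)^* ≅ Z/10Z; (Z/59Z)^* ≅ Z/58Z. Hence Gal(Q(zeta_3894)/Q) ≅ Z/2Z × Z/10Z × Z/58Z.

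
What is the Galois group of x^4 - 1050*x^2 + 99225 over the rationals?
Gal(K/Q) = Z/2Z (cyclic of order 2)

f factors as (x^2 - 945)(x^2 - 105), so the splitting field is K = Q(sqrt(945), sqrt(105)). The squarefree part of 945 is 105 and the squarefree part of 105 is also 105, so sqrt(945) and sqrt(105) are both rational multiples of sqrt(105). Hence Q(sqrt(945)) = Q(sqrt(105)) = Q(sqrt(105)), and the splitting field collapses to a single degree-2 extension with Galois group Z/2Z.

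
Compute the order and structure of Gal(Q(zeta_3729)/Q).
|Gal(Q(zeta_3729)/Q)| = phi(3729) = 2240; group ≅ (Z/3729Z)^* ≅ Z/2Z × Z/10Z × Z/112Z

The n-th cyclotomic polynomial Φ_3729(x) is the minimal polynomial of zeta_3729 over Q and has degree phi(3729) = 2240. So Q(zeta_3729) is a degree-2240 Galois extension with Galois group (Z/3729Z)^*. By CRT, (Z/3729Z)^* ≅ (Z/3Z)^* × (Z/11Z)^* × (Z/113Z)^*. Each prime-power unit group is (Z/3Z)^* ≅ Z/2Z; (Z/11Z)^* ≅ Z/10Z; (Z/113Z)^* ≅ Z/112Z. Hence Gal(Q(zeta_3729)/Q) ≅ Z/2Z × Z/10Z × Z/112Z.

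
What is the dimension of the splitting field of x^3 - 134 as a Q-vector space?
[K:Q] = 6

x^3 - 134 has one real root r = 134^(1/3) and two complex roots r*zeta_3, r*zeta_3^2 where zeta_3 = e^(2*pi*i/3). The splitting field is Q(r, zeta_3). [Q(r):Q] = 3 and [Q(zeta_3):Q] = 2 with gcd = 1, so [Q(r, zeta_3):Q] = 3 * 2 = 6.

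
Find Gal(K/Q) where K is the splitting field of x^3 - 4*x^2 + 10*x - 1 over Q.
Gal(K/Q) = S_3 (symmetric group of order 6)

Compute the discriminant of x^3 + (-4)*x^2 + (10)*x + (-1): Δ = -1963. Since Δ is not a rational square, the Galois group is not contained in A_3; it must be the full S_3 (irreducibility of the cubic rules out anything smaller).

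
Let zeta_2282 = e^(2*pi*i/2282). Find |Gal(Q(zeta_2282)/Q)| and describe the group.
|Gal(Q(zeta_2282)/Q)| = phi(2282) = 972; group ≅ (Z/2282Z)^* ≅ Z/6Z × Z/162Z

The n-th cyclotomic polynomial Φ_2282(x) is the minimal polynomial of zeta_2282 over Q and has degree phi(2282) = 972. So Q(zeta_2282) is a degree-972 Galois extension with Galois group (Z/2282Z)^*. By CRT, (Z/2282Z)^* ≅ (Z/2Z)^* × (Z/7Z)^* × (Z/163Z)^*. Each prime-power unit group is (Z/2Z)^* ≅ trivial group (order 1); (Z/7Z)^* ≅ Z/6Z; (Z/163Z)^* ≅ Z/162Z. Hence Gal(Q(zeta_2282)/Q) ≅ Z/6Z × Z/162Z.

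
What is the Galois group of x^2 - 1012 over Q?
Gal(K/Q) = Z/2Z (cyclic of order 2)

x^2 - 1012 is irreducible over Q since 1012 is not a rational square. The splitting field Q(sqrt(1012)) has degree 2 over Q, and its unique nontrivial automorphism is sqrt(1012) ↦ -sqrt(1012). Hence Gal(Q(sqrt(1012))/Q) = Z/2Z.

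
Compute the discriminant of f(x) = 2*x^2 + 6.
Δ = -48

For a quadratic a x^2 + b x + c the discriminant is Δ = b^2 - 4ac = (0)^2 - 4*(2)*(6) = 0 - (48) = -48.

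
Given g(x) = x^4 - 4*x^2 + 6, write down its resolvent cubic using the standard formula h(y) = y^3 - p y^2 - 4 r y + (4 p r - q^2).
h(y) = y^3 + 4*y^2 - 24*y - 96

Identify coefficients: p = -4, q = 0, r = 6.
Plug into h(y) = y^3 - p y^2 - 4 r y + (4 p r - q^2):
  h(y) = y^3 - (-4) y^2 - 4*(6) y + (4*(-4)*(6) - (0)^2)
       = y^3 + (4) y^2 + (-24) y + (-96).
Simplifying: h(y) = y^3 + 4*y^2 - 24*y - 96.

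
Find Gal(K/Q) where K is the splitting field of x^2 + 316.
Gal(K/Q) = Z/2Z (cyclic of order 2)

x^2 + 316 is irreducible over Q since -316 is not a rational square. The splitting field Q(sqrt(-316)) has degree 2 over Q, and its unique nontrivial automorphism is sqrt(-316) ↦ -sqrt(-316). Hence Gal(Q(sqrt(-316))/Q) = Z/2Z.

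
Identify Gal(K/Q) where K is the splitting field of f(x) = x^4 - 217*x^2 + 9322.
Gal(K/Q) = V_4 (Klein four-group, Z/2Z × Z/2Z)

f factors as (x^2 - 158)(x^2 - 59), so the splitting field is K = Q(sqrt(158), sqrt(59)). The elements 158, 59, 9322 are all non-squares in Q, so sqrt(158) and sqrt(59) generate independent quadratic extensions. Thus [K:Q] = 4 and Gal(K/Q) is generated by the two order-2 automorphisms sqrt(158) ↦ -sqrt(158) and sqrt(59) ↦ -sqrt(59), giving V_4.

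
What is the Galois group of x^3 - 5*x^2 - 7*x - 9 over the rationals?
Gal(K/Q) = S_3 (symmetric group of order 6)

Compute the discriminant of x^3 + (-5)*x^2 + (-7)*x + (-9): Δ = -9760. Since Δ is not a rational square, the Galois group is not contained in A_3; it must be the full S_3 (irreducibility of the cubic rules out anything smaller).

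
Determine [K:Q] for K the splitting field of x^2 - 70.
[K:Q] = 2

The polynomial x^2 - 70 is irreducible over Q since 70 is not a perfect square. Its splitting field is Q(sqrt(70)), which has degree 2 over Q.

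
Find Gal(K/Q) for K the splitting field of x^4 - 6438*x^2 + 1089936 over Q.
Gal(K/Q) = Z/2Z (cyclic of order 2)

f factors as (x^2 - 174)(x^2 - 6264), so the splitting field is K = Q(sqrt(174), sqrt(6264)). The squarefree part of 174 is 174 and the squarefree part of 6264 is also 174, so sqrt(174) and sqrt(6264) are both rational multiples of sqrt(174). Hence Q(sqrt(174)) = Q(sqrt(6264)) = Q(sqrt(174)), and the splitting field collapses to a single degree-2 extension with Galois group Z/2Z.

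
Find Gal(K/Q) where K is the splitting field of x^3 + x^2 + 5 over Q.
Gal(K/Q) = S_3 (symmetric group of order 6)

Compute the discriminant of x^3 + (1)*x^2 + (0)*x + (5): Δ = -695. Since Δ is not a rational square, the Galois group is not contained in A_3; it must be the full S_3 (irreducibility of the cubic rules out anything smaller).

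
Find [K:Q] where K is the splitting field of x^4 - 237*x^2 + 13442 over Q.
[K:Q] = 4

f factors as (x^2 - 143)(x^2 - 94); the splitting field is K = Q(sqrt(143), sqrt(94)). Since 143, 94, and 13442 are all non-squares in Q, the three subfields Q(sqrt(143)), Q(sqrt(94)), Q(sqrt(13442)) are distinct degree-2 extensions, so [K:Q] = 4 (Klein four Galois group).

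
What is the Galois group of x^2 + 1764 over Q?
Gal(K/Q) = Z/2Z (cyclic of order 2)

x^2 + 1764 is irreducible over Q since -1764 is not a rational square. The splitting field Q(sqrt(-1764)) has degree 2 over Q, and its unique nontrivial automorphism is sqrt(-1764) ↦ -sqrt(-1764). Hence Gal(Q(sqrt(-1764))/Q) = Z/2Z.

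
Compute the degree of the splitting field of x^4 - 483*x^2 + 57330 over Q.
[K:Q] = 4

f factors as (x^2 - 273)(x^2 - 210); the splitting field is K = Q(sqrt(273), sqrt(210)). Since 273, 210, and 57330 are all non-squares in Q, the three subfields Q(sqrt(273)), Q(sqrt(210)), Q(sqrt(57330)) are distinct degree-2 extensions, so [K:Q] = 4 (Klein four Galois group).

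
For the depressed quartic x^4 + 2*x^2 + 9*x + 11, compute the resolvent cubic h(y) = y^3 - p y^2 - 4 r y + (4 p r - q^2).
h(y) = y^3 - 2*y^2 - 44*y + 7

Identify coefficients: p = 2, q = 9, r = 11.
Plug into h(y) = y^3 - p y^2 - 4 r y + (4 p r - q^2):
  h(y) = y^3 - (2) y^2 - 4*(11) y + (4*(2)*(11) - (9)^2)
       = y^3 + (-2) y^2 + (-44) y + (7).
Simplifying: h(y) = y^3 - 2*y^2 - 44*y + 7.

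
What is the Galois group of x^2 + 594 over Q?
Gal(K/Q) = Z/2Z (cyclic of order 2)

x^2 + 594 is irreducible over Q since -594 is not a rational square. The splitting field Q(sqrt(-594)) has degree 2 over Q, and its unique nontrivial automorphism is sqrt(-594) ↦ -sqrt(-594). Hence Gal(Q(sqrt(-594))/Q) = Z/2Z.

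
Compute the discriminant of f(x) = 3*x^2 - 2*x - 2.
Δ = 28

For a quadratic a x^2 + b x + c the discriminant is Δ = b^2 - 4ac = (-2)^2 - 4*(3)*(-2) = 4 - (-24) = 28.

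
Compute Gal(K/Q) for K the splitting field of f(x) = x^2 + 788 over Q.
Gal(K/Q) = Z/2Z (cyclic of order 2)

x^2 + 788 is irreducible over Q since -788 is not a rational square. The splitting field Q(sqrt(-788)) has degree 2 over Q, and its unique nontrivial automorphism is sqrt(-788) ↦ -sqrt(-788). Hence Gal(Q(sqrt(-788))/Q) = Z/2Z.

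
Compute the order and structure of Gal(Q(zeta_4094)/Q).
|Gal(Q(zeta_4094)/Q)| = phi(4094) = 1936; group ≅ (Z/4094Z)^* ≅ Z/22Z × Z/88Z

The n-th cyclotomic polynomial Φ_4094(x) is the minimal polynomial of zeta_4094 over Q and has degree phi(4094) = 1936. So Q(zeta_4094) is a degree-1936 Galois extension with Galois group (Z/4094Z)^*. By CRT, (Z/4094Z)^* ≅ (Z/2Z)^* × (Z/23Z)^* × (Z/89Z)^*. Each prime-power unit group is (Z/2Z)^* ≅ trivial group (order 1); (Z/23Z)^* ≅ Z/22Z; (Z/89Z)^* ≅ Z/88Z. Hence Gal(Q(zeta_4094)/Q) ≅ Z/22Z × Z/88Z.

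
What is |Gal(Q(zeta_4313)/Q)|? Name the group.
|Gal(Q(zeta_4313)/Q)| = phi(4313) = 4068; group ≅ (Z/4313Z)^* ≅ Z/18Z × Z/226Z

The n-th cyclotomic polynomial Φ_4313(x) is the minimal polynomial of zeta_4313 over Q and has degree phi(4313) = 4068. So Q(zeta_4313) is a degree-4068 Galois extension with Galois group (Z/4313Z)^*. By CRT, (Z/4313Z)^* ≅ (Z/19Z)^* × (Z/227Z)^*. Each prime-power unit group is (Z/19Z)^* ≅ Z/18Z; (Z/227Z)^* ≅ Z/226Z. Hence Gal(Q(zeta_4313)/Q) ≅ Z/18Z × Z/226Z.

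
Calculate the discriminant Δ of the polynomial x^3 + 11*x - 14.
Δ = -10616

For a depressed cubic x^3 + p x + q the discriminant is Δ = -4 p^3 - 27 q^2 = -4*(11)^3 - 27*(-14)^2 = -5324 - 5292 = -10616.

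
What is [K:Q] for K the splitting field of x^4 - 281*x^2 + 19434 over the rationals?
[K:Q] = 4

f factors as (x^2 - 158)(x^2 - 123); the splitting field is K = Q(sqrt(158), sqrt(123)). Since 158, 123, and 19434 are all non-squares in Q, the three subfields Q(sqrt(158)), Q(sqrt(123)), Q(sqrt(19434)) are distinct degree-2 extensions, so [K:Q] = 4 (Klein four Galois group).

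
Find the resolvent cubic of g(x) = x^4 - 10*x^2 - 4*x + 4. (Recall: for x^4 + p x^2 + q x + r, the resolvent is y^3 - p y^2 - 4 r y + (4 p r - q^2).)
h(y) = y^3 + 10*y^2 - 16*y - 176

Identify coefficients: p = -10, q = -4, r = 4.
Plug into h(y) = y^3 - p y^2 - 4 r y + (4 p r - q^2):
  h(y) = y^3 - (-10) y^2 - 4*(4) y + (4*(-10)*(4) - (-4)^2)
       = y^3 + (10) y^2 + (-16) y + (-176).
Simplifying: h(y) = y^3 + 10*y^2 - 16*y - 176.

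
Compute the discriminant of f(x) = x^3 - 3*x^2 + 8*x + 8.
Δ = -5792

For x^3 + a x^2 + b x + c the discriminant is Δ = 18 a b c - 4 a^3 c + a^2 b^2 - 4 b^3 - 27 c^2.
Plug a = -3, b = 8, c = 8:
  18*(-3)*(8)*(8) - 4*(-3)^3*(8) + (-3)^2*(8)^2 - 4*(8)^3 - 27*(8)^2
  = -3456 + (864) + 576 + (-2048) + (-1728)
  = -5792.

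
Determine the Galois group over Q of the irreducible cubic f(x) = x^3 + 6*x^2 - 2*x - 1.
Gal(K/Q) = S_3 (symmetric group of order 6)

Compute the discriminant of x^3 + (6)*x^2 + (-2)*x + (-1): Δ = 1229. Since Δ is not a rational square, the Galois group is not contained in A_3; it must be the full S_3 (irreducibility of the cubic rules out anything smaller).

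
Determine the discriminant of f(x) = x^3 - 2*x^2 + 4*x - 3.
Δ = -99

For x^3 + a x^2 + b x + c the discriminant is Δ = 18 a b c - 4 a^3 c + a^2 b^2 - 4 b^3 - 27 c^2.
Plug a = -2, b = 4, c = -3:
  18*(-2)*(4)*(-3) - 4*(-2)^3*(-3) + (-2)^2*(4)^2 - 4*(4)^3 - 27*(-3)^2
  = 432 + (-96) + 64 + (-256) + (-243)
  = -99.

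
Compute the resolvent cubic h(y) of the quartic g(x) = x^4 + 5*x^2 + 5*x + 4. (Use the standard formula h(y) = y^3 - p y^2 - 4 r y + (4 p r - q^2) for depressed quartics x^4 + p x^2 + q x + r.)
h(y) = y^3 - 5*y^2 - 16*y + 55

Identify coefficients: p = 5, q = 5, r = 4.
Plug into h(y) = y^3 - p y^2 - 4 r y + (4 p r - q^2):
  h(y) = y^3 - (5) y^2 - 4*(4) y + (4*(5)*(4) - (5)^2)
       = y^3 + (-5) y^2 + (-16) y + (55).
Simplifying: h(y) = y^3 - 5*y^2 - 16*y + 55.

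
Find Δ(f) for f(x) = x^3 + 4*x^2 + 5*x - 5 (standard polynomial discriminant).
Δ = -1295

For x^3 + a x^2 + b x + c the discriminant is Δ = 18 a b c - 4 a^3 c + a^2 b^2 - 4 b^3 - 27 c^2.
Plug a = 4, b = 5, c = -5:
  18*(4)*(5)*(-5) - 4*(4)^3*(-5) + (4)^2*(5)^2 - 4*(5)^3 - 27*(-5)^2
  = -1800 + (1280) + 400 + (-500) + (-675)
  = -1295.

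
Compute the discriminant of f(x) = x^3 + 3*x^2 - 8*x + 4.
Δ = 32

For x^3 + a x^2 + b x + c the discriminant is Δ = 18 a b c - 4 a^3 c + a^2 b^2 - 4 b^3 - 27 c^2.
Plug a = 3, b = -8, c = 4:
  18*(3)*(-8)*(4) - 4*(3)^3*(4) + (3)^2*(-8)^2 - 4*(-8)^3 - 27*(4)^2
  = -1728 + (-432) + 576 + (2048) + (-432)
  = 32.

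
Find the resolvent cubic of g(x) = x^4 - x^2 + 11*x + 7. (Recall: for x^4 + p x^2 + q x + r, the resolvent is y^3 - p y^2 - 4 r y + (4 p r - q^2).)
h(y) = y^3 + y^2 - 28*y - 149

Identify coefficients: p = -1, q = 11, r = 7.
Plug into h(y) = y^3 - p y^2 - 4 r y + (4 p r - q^2):
  h(y) = y^3 - (-1) y^2 - 4*(7) y + (4*(-1)*(7) - (11)^2)
       = y^3 + (1) y^2 + (-28) y + (-149).
Simplifying: h(y) = y^3 + y^2 - 28*y - 149.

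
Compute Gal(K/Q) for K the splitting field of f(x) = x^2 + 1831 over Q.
Gal(K/Q) = Z/2Z (cyclic of order 2)

x^2 + 1831 is irreducible over Q since -1831 is not a rational square. The splitting field Q(sqrt(-1831)) has degree 2 over Q, and its unique nontrivial automorphism is sqrt(-1831) ↦ -sqrt(-1831). Hence Gal(Q(sqrt(-1831))/Q) = Z/2Z.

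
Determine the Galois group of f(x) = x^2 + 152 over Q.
Gal(K/Q) = Z/2Z (cyclic of order 2)

x^2 + 152 is irreducible over Q since -152 is not a rational square. The splitting field Q(sqrt(-152)) has degree 2 over Q, and its unique nontrivial automorphism is sqrt(-152) ↦ -sqrt(-152). Hence Gal(Q(sqrt(-152))/Q) = Z/2Z.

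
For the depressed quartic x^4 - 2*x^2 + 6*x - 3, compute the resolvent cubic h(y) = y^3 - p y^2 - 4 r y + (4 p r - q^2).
h(y) = y^3 + 2*y^2 + 12*y - 12

Identify coefficients: p = -2, q = 6, r = -3.
Plug into h(y) = y^3 - p y^2 - 4 r y + (4 p r - q^2):
  h(y) = y^3 - (-2) y^2 - 4*(-3) y + (4*(-2)*(-3) - (6)^2)
       = y^3 + (2) y^2 + (12) y + (-12).
Simplifying: h(y) = y^3 + 2*y^2 + 12*y - 12.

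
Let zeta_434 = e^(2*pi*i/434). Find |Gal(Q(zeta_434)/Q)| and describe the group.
|Gal(Q(zeta_434)/Q)| = phi(434) = 180; group ≅ (Z/434Z)^* ≅ Z/6Z × Z/30Z

The n-th cyclotomic polynomial Φ_434(x) is the minimal polynomial of zeta_434 over Q and has degree phi(434) = 180. So Q(zeta_434) is a degree-180 Galois extension with Galois group (Z/434Z)^*. By CRT, (Z/434Z)^* ≅ (Z/2Z)^* × (Z/7Z)^* × (Z/31Z)^*. Each prime-power unit group is (Z/2Z)^* ≅ trivial group (order 1); (Z/7Z)^* ≅ Z/6Z; (Z/31Z)^* ≅ Z/30Z. Hence Gal(Q(zeta_434)/Q) ≅ Z/6Z × Z/30Z.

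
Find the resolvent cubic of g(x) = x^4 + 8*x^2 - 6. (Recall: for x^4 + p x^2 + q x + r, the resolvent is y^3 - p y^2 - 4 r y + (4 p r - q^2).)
h(y) = y^3 - 8*y^2 + 24*y - 192

Identify coefficients: p = 8, q = 0, r = -6.
Plug into h(y) = y^3 - p y^2 - 4 r y + (4 p r - q^2):
  h(y) = y^3 - (8) y^2 - 4*(-6) y + (4*(8)*(-6) - (0)^2)
       = y^3 + (-8) y^2 + (24) y + (-192).
Simplifying: h(y) = y^3 - 8*y^2 + 24*y - 192.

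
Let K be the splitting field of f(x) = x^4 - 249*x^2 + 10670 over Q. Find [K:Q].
[K:Q] = 4

f factors as (x^2 - 194)(x^2 - 55); the splitting field is K = Q(sqrt(194), sqrt(55)). Since 194, 55, and 10670 are all non-squares in Q, the three subfields Q(sqrt(194)), Q(sqrt(55)), Q(sqrt(10670)) are distinct degree-2 extensions, so [K:Q] = 4 (Klein four Galois group).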